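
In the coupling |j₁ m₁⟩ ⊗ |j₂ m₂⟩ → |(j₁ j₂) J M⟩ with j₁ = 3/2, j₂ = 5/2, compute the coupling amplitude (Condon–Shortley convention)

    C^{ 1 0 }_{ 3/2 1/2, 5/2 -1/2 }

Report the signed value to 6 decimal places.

√[3·3!0!2!/6! · 2!1!2!3!1!1!] = √(6/5)
  +(−1)^1/∏(1,2,0,1,0,1)! = -1/2  (running -1/2)
⟨..|..⟩ = √(6/5)·(-1/2) = -0.547723

−√(3/10) = -0.547723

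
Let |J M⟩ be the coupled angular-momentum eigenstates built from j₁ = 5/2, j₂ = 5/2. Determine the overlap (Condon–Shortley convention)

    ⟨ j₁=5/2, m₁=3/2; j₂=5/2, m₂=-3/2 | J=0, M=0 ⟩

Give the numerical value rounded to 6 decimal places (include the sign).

j₁+j₂−J=5  J+j₁−j₂=0  J−j₁+j₂=0  j₁+j₂+J+1=6
(j₁±m₁, j₂±m₂, J±M) = (4,1,1,4,0,0)
P² = 96
sum k=1..1:
  [1] −1/24 = -1/24
S = -1/24
C² = P²·S² = 1/6 ; C = -0.408248

−√(1/6) ≈ -0.408248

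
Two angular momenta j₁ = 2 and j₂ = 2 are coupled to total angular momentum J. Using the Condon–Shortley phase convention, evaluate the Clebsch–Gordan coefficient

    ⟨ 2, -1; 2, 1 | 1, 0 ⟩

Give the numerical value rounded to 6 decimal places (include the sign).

+0.316228

√[3·3!1!1!/6! · 1!3!3!1!1!1!] = √(9/10)
  +(−1)^2/∏(2,1,1,1,0,0)! = 1/2  (running 1/2)
  +(−1)^3/∏(3,0,0,0,1,1)! = -1/6  (running 1/3)
⟨..|..⟩ = √(9/10)·(1/3) = +0.316228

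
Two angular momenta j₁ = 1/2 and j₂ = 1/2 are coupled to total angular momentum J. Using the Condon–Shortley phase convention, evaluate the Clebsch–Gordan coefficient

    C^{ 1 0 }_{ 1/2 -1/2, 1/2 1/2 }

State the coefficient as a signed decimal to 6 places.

triangle: 0!×1!×1!/3! = 1/6
(j±m)!: 0!×1!×1!×0!×1!×1! = 1
prefactor² = (2J+1)×Δ×N² = 1/2
  k=0: +1/(0!×0!×1!×1!×0!×0!) = 1
Σ = 1  ⇒  CG² = 1/2×1² = 1/2
CG = +√(1/2) = +0.707107

+√(1/2) = +0.707107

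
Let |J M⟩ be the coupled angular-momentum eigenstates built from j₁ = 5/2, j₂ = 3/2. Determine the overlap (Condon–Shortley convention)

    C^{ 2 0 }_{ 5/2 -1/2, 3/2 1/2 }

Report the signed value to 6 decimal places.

−√(1/14) ≈ -0.267261

triangle: 2!·3!·1!/7! = 12/5040
(j±m)!: 2!·3!·2!·1!·2!·2! = 96
prefactor² = (2J+1)·Δ·N² = 8/7
  k=1: −1/(1!·1!·2!·1!·1!·0!) = -1/2
  k=2: +1/(2!·0!·1!·0!·2!·1!) = 1/4
Σ = -1/4  ⇒  CG² = 8/7·(-1/4)² = 1/14
CG = −√(1/14) = -0.267261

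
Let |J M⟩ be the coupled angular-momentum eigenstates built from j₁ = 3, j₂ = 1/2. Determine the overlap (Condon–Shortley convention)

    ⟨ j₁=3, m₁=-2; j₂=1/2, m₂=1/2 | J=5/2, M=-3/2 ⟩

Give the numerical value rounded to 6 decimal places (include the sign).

triangle: 1!·5!·0!/7! = 120/5040
(j±m)!: 1!·5!·1!·0!·1!·4! = 2880
prefactor² = (2J+1)·Δ·N² = 2880/7
  k=1: −1/(1!·0!·4!·0!·1!·0!) = -1/24
Σ = -1/24  ⇒  CG² = 2880/7·(-1/24)² = 5/7
CG = −√(5/7) = -0.845154

−√(5/7) = -0.845154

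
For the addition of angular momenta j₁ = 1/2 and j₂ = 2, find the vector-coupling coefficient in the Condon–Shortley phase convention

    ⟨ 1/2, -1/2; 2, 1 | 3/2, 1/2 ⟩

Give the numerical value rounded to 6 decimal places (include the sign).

-0.774597

j₁+j₂−J=1  J+j₁−j₂=0  J−j₁+j₂=3  j₁+j₂+J+1=5
(j₁±m₁, j₂±m₂, J±M) = (0,1,3,1,2,1)
P² = 12/5
sum k=1..1:
  [1] −1/2 = -1/2
S = -1/2
C² = P²·S² = 3/5 ; C = -0.774597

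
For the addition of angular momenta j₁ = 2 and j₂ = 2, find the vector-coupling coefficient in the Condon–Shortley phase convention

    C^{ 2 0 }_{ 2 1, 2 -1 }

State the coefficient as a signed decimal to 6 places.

triangle: 2!·2!·2!/7! = 8/5040
(j±m)!: 3!·1!·1!·3!·2!·2! = 144
prefactor² = (2J+1)·Δ·N² = 8/7
  k=0: +1/(0!·2!·1!·1!·1!·1!) = 1/2
  k=1: −1/(1!·1!·0!·0!·2!·2!) = -1/4
Σ = 1/4  ⇒  CG² = 8/7·1/4² = 1/14
CG = +√(1/14) = +0.267261

+0.267261  (= +√(1/14))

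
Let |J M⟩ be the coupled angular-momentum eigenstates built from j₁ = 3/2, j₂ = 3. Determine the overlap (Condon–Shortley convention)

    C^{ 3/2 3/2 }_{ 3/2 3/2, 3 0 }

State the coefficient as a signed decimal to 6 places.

+0.169031  (= +√(1/35))

j₁+j₂−J=3  J+j₁−j₂=0  J−j₁+j₂=3  j₁+j₂+J+1=7
(j₁±m₁, j₂±m₂, J±M) = (3,0,3,3,3,0)
P² = 1296/35
sum k=0..0:
  [0] +1/36 = 1/36
S = 1/36
C² = P²·S² = 1/35 ; C = +0.169031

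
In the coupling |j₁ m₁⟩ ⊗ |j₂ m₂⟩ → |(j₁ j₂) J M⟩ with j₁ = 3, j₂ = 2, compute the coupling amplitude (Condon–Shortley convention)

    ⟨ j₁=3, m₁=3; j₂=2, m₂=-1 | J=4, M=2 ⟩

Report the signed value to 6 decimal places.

+√(27/140) ≈ +0.439155

triangle: 1!*5!*3!/10! = 720/3628800
(j±m)!: 6!*0!*1!*3!*6!*2! = 6220800
prefactor² = (2J+1)*Δ*N² = 77760/7
  k=0: +1/(0!*1!*0!*1!*5!*2!) = 1/240
Σ = 1/240  ⇒  CG² = 77760/7*1/240² = 27/140
CG = +√(27/140) = +0.439155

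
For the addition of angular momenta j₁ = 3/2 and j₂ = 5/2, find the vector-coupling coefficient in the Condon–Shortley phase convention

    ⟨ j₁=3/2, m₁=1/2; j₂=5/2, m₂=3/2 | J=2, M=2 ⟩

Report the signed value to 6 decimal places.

−√(8/21) = -0.617213

triangle: 2!×1!×3!/7! = 12/5040
(j±m)!: 2!×1!×4!×1!×4!×0! = 1152
prefactor² = (2J+1)×Δ×N² = 96/7
  k=1: −1/(1!×1!×0!×3!×1!×0!) = -1/6
Σ = -1/6  ⇒  CG² = 96/7×(-1/6)² = 8/21
CG = −√(8/21) = -0.617213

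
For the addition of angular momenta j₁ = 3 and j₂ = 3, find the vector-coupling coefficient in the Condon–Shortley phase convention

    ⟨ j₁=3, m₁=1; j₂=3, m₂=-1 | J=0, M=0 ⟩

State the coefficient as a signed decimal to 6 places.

√[1·6!0!0!/7! · 4!2!2!4!0!0!] = √(2304/7)
  +(−1)^2/∏(2,4,0,0,0,0)! = 1/48  (running 1/48)
⟨..|..⟩ = √(2304/7)·(1/48) = +0.377964

+0.377964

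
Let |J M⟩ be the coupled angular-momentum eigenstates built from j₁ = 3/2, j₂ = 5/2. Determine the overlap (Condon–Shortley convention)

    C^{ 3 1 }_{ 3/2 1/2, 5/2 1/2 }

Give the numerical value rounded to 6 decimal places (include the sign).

√[7·1!2!4!/8! · 2!1!3!2!4!2!] = √(48/5)
  +(−1)^0/∏(0,1,1,3,1,1)! = 1/6  (running 1/6)
  +(−1)^1/∏(1,0,0,2,2,2)! = -1/8  (running 1/24)
⟨..|..⟩ = √(48/5)·(1/24) = +0.129099

+0.129099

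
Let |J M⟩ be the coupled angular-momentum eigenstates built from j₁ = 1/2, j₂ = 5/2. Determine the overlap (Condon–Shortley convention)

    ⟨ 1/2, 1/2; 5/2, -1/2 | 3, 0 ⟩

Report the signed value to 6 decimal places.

+√(1/2) = +0.707107

√[7·0!1!5!/7! · 1!0!2!3!3!3!] = √(72)
  +(−1)^0/∏(0,0,0,2,1,3)! = 1/12  (running 1/12)
⟨..|..⟩ = √(72)·(1/12) = +0.707107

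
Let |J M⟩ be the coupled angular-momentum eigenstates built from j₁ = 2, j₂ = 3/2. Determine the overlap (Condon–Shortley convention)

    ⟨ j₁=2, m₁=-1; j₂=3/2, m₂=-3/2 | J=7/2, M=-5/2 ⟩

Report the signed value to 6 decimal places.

j₁+j₂−J=0  J+j₁−j₂=4  J−j₁+j₂=3  j₁+j₂+J+1=8
(j₁±m₁, j₂±m₂, J±M) = (1,3,0,3,1,6)
P² = 5184/7
sum k=0..0:
  [0] +1/36 = 1/36
S = 1/36
C² = P²·S² = 4/7 ; C = +0.755929

+0.755929  (= +√(4/7))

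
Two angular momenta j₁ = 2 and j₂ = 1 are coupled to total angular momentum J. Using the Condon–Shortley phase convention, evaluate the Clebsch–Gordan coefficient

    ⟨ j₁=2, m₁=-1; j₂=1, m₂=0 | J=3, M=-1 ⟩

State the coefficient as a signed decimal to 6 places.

j₁+j₂−J=0  J+j₁−j₂=4  J−j₁+j₂=2  j₁+j₂+J+1=7
(j₁±m₁, j₂±m₂, J±M) = (1,3,1,1,2,4)
P² = 96/5
sum k=0..0:
  [0] +1/6 = 1/6
S = 1/6
C² = P²·S² = 8/15 ; C = +0.730297

+0.730297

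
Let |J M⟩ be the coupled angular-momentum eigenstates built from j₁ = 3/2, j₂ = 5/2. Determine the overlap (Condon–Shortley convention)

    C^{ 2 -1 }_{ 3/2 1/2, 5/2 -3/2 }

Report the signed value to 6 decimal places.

√[5·2!1!3!/7! · 2!1!1!4!1!3!] = √(24/7)
  +(−1)^0/∏(0,2,1,1,0,2)! = 1/4  (running 1/4)
  +(−1)^1/∏(1,1,0,0,1,3)! = -1/6  (running 1/12)
⟨..|..⟩ = √(24/7)·(1/12) = +0.154303

+0.154303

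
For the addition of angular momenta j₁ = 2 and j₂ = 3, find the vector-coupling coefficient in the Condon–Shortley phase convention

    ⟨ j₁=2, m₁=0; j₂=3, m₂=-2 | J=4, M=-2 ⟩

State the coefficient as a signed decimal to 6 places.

√[9·1!3!5!/10! · 2!2!1!5!2!6!] = √(8640/7)
  +(−1)^0/∏(0,1,2,1,1,4)! = 1/48  (running 1/48)
  +(−1)^1/∏(1,0,1,0,2,5)! = -1/240  (running 1/60)
⟨..|..⟩ = √(8640/7)·(1/60) = +0.585540

+√(12/35) = +0.585540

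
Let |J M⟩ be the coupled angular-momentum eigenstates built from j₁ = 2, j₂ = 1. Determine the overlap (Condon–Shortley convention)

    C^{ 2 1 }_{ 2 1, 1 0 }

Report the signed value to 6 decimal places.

+0.408248

√[5·1!3!1!/6! · 3!1!1!1!3!1!] = √(3/2)
  +(−1)^0/∏(0,1,1,1,2,0)! = 1/2  (running 1/2)
  +(−1)^1/∏(1,0,0,0,3,1)! = -1/6  (running 1/3)
⟨..|..⟩ = √(3/2)·(1/3) = +0.408248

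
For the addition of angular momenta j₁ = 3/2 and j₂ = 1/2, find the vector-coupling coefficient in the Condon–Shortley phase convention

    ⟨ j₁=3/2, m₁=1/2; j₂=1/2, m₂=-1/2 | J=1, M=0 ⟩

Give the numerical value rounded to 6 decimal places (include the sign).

triangle: 1!×2!×0!/4! = 2/24
(j±m)!: 2!×1!×0!×1!×1!×1! = 2
prefactor² = (2J+1)×Δ×N² = 1/2
  k=0: +1/(0!×1!×1!×0!×1!×0!) = 1
Σ = 1  ⇒  CG² = 1/2×1² = 1/2
CG = +√(1/2) = +0.707107

+0.707107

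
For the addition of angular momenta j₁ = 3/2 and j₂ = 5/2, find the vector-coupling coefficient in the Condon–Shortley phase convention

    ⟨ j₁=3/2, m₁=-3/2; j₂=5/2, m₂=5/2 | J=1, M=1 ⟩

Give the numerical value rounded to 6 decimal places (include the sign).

-0.707107  (= −√(1/2))

j₁+j₂−J=3  J+j₁−j₂=0  J−j₁+j₂=2  j₁+j₂+J+1=6
(j₁±m₁, j₂±m₂, J±M) = (0,3,5,0,2,0)
P² = 72
sum k=3..3:
  [3] −1/12 = -1/12
S = -1/12
C² = P²·S² = 1/2 ; C = -0.707107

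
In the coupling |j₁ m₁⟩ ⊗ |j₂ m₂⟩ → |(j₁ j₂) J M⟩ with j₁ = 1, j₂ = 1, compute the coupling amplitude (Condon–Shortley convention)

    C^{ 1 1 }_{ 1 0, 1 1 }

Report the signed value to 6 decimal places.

√[3·1!1!1!/4! · 1!1!2!0!2!0!] = √(1/2)
  +(−1)^1/∏(1,0,0,1,1,0)! = -1  (running -1)
⟨..|..⟩ = √(1/2)·(-1) = -0.707107

-0.707107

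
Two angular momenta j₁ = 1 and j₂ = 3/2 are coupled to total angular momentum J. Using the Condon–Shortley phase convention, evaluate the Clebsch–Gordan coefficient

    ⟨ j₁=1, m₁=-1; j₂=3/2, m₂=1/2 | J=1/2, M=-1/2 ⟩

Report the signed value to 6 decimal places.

triangle: 2!×0!×1!/4! = 2/24
(j±m)!: 0!×2!×2!×1!×0!×1! = 4
prefactor² = (2J+1)×Δ×N² = 2/3
  k=2: +1/(2!×0!×0!×0!×0!×1!) = 1/2
Σ = 1/2  ⇒  CG² = 2/3×1/2² = 1/6
CG = +√(1/6) = +0.408248

+√(1/6) = +0.408248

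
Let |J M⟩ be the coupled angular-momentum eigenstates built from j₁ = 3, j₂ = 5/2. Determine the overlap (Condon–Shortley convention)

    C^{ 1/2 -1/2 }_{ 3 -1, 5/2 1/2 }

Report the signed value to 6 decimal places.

-0.436436

√[2·5!1!0!/7! · 2!4!3!2!0!1!] = √(192/7)
  +(−1)^3/∏(3,2,1,0,0,0)! = -1/12  (running -1/12)
⟨..|..⟩ = √(192/7)·(-1/12) = -0.436436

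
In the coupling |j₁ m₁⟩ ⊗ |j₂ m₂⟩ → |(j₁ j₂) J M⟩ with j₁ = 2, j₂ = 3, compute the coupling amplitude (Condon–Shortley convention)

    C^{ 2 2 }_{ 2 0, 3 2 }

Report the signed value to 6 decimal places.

+√(5/14) ≈ +0.597614

j₁+j₂−J=3  J+j₁−j₂=1  J−j₁+j₂=3  j₁+j₂+J+1=8
(j₁±m₁, j₂±m₂, J±M) = (2,2,5,1,4,0)
P² = 360/7
sum k=2..2:
  [2] +1/12 = 1/12
S = 1/12
C² = P²·S² = 5/14 ; C = +0.597614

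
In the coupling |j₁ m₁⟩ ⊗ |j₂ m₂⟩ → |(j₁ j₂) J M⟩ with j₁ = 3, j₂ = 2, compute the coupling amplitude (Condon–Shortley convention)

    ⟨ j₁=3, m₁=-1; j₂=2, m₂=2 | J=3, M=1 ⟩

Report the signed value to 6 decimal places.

√[7·2!4!2!/9! · 2!4!4!0!4!2!] = √(512/5)
  +(−1)^2/∏(2,0,2,2,2,0)! = 1/16  (running 1/16)
⟨..|..⟩ = √(512/5)·(1/16) = +0.632456

+0.632456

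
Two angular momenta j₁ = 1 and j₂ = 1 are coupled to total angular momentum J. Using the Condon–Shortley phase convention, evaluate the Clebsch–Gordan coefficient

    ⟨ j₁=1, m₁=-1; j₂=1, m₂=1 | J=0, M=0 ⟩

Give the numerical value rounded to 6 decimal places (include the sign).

+0.577350  (= +√(1/3))

√[1·2!0!0!/3! · 0!2!2!0!0!0!] = √(4/3)
  +(−1)^2/∏(2,0,0,0,0,0)! = 1/2  (running 1/2)
⟨..|..⟩ = √(4/3)·(1/2) = +0.577350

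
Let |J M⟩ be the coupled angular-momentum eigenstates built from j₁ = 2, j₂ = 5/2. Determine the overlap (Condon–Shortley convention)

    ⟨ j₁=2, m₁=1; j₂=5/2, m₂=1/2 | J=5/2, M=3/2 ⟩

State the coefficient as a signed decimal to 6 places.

j₁+j₂−J=2  J+j₁−j₂=2  J−j₁+j₂=3  j₁+j₂+J+1=8
(j₁±m₁, j₂±m₂, J±M) = (3,1,3,2,4,1)
P² = 216/35
sum k=0..1:
  [0] +1/12 = 1/12
  [1] −1/4 = -1/4
S = -1/6
C² = P²·S² = 6/35 ; C = -0.414039

−√(6/35) ≈ -0.414039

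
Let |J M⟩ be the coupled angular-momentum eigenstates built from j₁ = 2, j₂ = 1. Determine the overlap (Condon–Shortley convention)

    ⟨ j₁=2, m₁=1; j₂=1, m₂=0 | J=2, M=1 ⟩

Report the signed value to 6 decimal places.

+√(1/6) = +0.408248

√[5·1!3!1!/6! · 3!1!1!1!3!1!] = √(3/2)
  +(−1)^0/∏(0,1,1,1,2,0)! = 1/2  (running 1/2)
  +(−1)^1/∏(1,0,0,0,3,1)! = -1/6  (running 1/3)
⟨..|..⟩ = √(3/2)·(1/3) = +0.408248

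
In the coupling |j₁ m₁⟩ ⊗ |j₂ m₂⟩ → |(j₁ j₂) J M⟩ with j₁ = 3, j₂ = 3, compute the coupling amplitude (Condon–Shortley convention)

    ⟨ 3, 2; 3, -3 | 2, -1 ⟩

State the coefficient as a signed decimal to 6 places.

√[5·4!2!2!/9! · 5!1!0!6!1!3!] = √(4800/7)
  +(−1)^0/∏(0,4,1,0,1,2)! = 1/48  (running 1/48)
⟨..|..⟩ = √(4800/7)·(1/48) = +0.545545

+√(25/84) ≈ +0.545545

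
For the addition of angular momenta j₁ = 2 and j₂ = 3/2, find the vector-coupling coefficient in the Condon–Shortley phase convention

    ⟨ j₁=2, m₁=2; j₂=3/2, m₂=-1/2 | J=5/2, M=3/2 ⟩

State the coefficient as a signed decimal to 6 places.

+√(16/35) ≈ +0.676123

j₁+j₂−J=1  J+j₁−j₂=3  J−j₁+j₂=2  j₁+j₂+J+1=7
(j₁±m₁, j₂±m₂, J±M) = (4,0,1,2,4,1)
P² = 576/35
sum k=0..0:
  [0] +1/6 = 1/6
S = 1/6
C² = P²·S² = 16/35 ; C = +0.676123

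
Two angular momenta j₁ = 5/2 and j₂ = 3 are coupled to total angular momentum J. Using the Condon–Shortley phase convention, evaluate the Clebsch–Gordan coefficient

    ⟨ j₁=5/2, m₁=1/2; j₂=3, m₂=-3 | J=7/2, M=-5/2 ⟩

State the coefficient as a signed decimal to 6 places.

j₁+j₂−J=2  J+j₁−j₂=3  J−j₁+j₂=4  j₁+j₂+J+1=10
(j₁±m₁, j₂±m₂, J±M) = (3,2,0,6,1,6)
P² = 27648/7
sum k=0..0:
  [0] +1/96 = 1/96
S = 1/96
C² = P²·S² = 3/7 ; C = +0.654654

+0.654654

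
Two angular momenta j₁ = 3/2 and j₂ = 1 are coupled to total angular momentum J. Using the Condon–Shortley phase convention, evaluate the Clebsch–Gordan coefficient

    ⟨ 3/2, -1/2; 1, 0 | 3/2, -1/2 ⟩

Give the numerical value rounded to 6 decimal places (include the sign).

-0.258199  (= −√(1/15))

j₁+j₂−J=1  J+j₁−j₂=2  J−j₁+j₂=1  j₁+j₂+J+1=5
(j₁±m₁, j₂±m₂, J±M) = (1,2,1,1,1,2)
P² = 4/15
sum k=0..1:
  [0] +1/2 = 1/2
  [1] −1/1 = -1
S = -1/2
C² = P²·S² = 1/15 ; C = -0.258199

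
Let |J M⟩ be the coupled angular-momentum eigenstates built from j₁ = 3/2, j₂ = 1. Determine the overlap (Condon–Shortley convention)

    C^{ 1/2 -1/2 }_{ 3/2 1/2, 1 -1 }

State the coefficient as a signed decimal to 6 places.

+0.408248

√[2·2!1!0!/4! · 2!1!0!2!0!1!] = √(2/3)
  +(−1)^0/∏(0,2,1,0,0,0)! = 1/2  (running 1/2)
⟨..|..⟩ = √(2/3)·(1/2) = +0.408248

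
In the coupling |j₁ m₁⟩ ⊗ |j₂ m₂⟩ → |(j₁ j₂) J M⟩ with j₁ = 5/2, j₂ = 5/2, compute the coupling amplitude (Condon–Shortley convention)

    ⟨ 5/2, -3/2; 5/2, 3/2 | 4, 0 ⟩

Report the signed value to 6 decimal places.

triangle: 1!*4!*4!/10! = 576/3628800
(j±m)!: 1!*4!*4!*1!*4!*4! = 331776
prefactor² = (2J+1)*Δ*N² = 82944/175
  k=0: +1/(0!*1!*4!*4!*0!*0!) = 1/576
  k=1: −1/(1!*0!*3!*3!*1!*1!) = -1/36
Σ = -5/192  ⇒  CG² = 82944/175*(-5/192)² = 9/28
CG = −√(9/28) = -0.566947

−√(9/28) = -0.566947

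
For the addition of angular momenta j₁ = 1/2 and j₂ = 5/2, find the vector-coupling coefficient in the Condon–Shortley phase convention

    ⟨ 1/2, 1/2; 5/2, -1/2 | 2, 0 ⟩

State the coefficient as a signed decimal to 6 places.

+0.707107

√[5·1!0!4!/6! · 1!0!2!3!2!2!] = √(8)
  +(−1)^0/∏(0,1,0,2,0,2)! = 1/4  (running 1/4)
⟨..|..⟩ = √(8)·(1/4) = +0.707107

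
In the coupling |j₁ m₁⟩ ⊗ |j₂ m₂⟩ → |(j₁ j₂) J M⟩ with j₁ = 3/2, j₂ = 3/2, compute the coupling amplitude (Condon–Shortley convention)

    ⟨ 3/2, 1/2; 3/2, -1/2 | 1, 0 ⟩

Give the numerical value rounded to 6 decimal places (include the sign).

triangle: 2!*1!*1!/5! = 2/120
(j±m)!: 2!*1!*1!*2!*1!*1! = 4
prefactor² = (2J+1)*Δ*N² = 1/5
  k=0: +1/(0!*2!*1!*1!*0!*0!) = 1/2
  k=1: −1/(1!*1!*0!*0!*1!*1!) = -1
Σ = -1/2  ⇒  CG² = 1/5*(-1/2)² = 1/20
CG = −√(1/20) = -0.223607

-0.223607  (= −√(1/20))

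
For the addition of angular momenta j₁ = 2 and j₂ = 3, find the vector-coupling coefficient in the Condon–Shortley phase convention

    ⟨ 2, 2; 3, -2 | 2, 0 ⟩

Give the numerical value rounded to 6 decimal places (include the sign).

triangle: 3!·1!·3!/8! = 36/40320
(j±m)!: 4!·0!·1!·5!·2!·2! = 11520
prefactor² = (2J+1)·Δ·N² = 360/7
  k=0: +1/(0!·3!·0!·1!·1!·2!) = 1/12
Σ = 1/12  ⇒  CG² = 360/7·1/12² = 5/14
CG = +√(5/14) = +0.597614

+0.597614  (= +√(5/14))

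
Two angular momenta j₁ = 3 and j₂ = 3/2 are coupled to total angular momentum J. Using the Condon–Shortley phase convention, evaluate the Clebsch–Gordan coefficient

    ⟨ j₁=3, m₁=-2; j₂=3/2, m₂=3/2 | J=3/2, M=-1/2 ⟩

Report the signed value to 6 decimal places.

-0.534522

j₁+j₂−J=3  J+j₁−j₂=3  J−j₁+j₂=0  j₁+j₂+J+1=7
(j₁±m₁, j₂±m₂, J±M) = (1,5,3,0,1,2)
P² = 288/7
sum k=3..3:
  [3] −1/12 = -1/12
S = -1/12
C² = P²·S² = 2/7 ; C = -0.534522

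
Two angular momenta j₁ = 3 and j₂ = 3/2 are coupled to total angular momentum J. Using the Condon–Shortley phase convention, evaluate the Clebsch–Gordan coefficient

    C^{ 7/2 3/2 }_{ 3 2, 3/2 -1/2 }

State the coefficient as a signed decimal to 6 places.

+√(3/7) ≈ +0.654654

triangle: 1!×5!×2!/9! = 240/362880
(j±m)!: 5!×1!×1!×2!×5!×2! = 57600
prefactor² = (2J+1)×Δ×N² = 6400/21
  k=0: +1/(0!×1!×1!×1!×4!×1!) = 1/24
  k=1: −1/(1!×0!×0!×0!×5!×2!) = -1/240
Σ = 3/80  ⇒  CG² = 6400/21×3/80² = 3/7
CG = +√(3/7) = +0.654654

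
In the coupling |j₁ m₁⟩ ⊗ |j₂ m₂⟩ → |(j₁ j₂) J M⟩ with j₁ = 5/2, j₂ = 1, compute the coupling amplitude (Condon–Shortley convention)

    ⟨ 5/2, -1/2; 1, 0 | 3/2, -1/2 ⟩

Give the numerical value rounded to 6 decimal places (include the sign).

j₁+j₂−J=2  J+j₁−j₂=3  J−j₁+j₂=0  j₁+j₂+J+1=6
(j₁±m₁, j₂±m₂, J±M) = (2,3,1,1,1,2)
P² = 8/5
sum k=1..1:
  [1] −1/2 = -1/2
S = -1/2
C² = P²·S² = 2/5 ; C = -0.632456

−√(2/5) = -0.632456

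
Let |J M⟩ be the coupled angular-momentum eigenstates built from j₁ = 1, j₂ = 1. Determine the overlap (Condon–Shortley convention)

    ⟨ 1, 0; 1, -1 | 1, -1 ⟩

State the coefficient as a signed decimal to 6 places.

j₁+j₂−J=1  J+j₁−j₂=1  J−j₁+j₂=1  j₁+j₂+J+1=4
(j₁±m₁, j₂±m₂, J±M) = (1,1,0,2,0,2)
P² = 1/2
sum k=0..0:
  [0] +1/1 = 1
S = 1
C² = P²·S² = 1/2 ; C = +0.707107

+0.707107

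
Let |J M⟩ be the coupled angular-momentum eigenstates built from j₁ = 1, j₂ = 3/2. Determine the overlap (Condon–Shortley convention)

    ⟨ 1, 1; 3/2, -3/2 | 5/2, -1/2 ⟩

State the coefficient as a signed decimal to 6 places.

√[6·0!2!3!/6! · 2!0!0!3!2!3!] = √(72/5)
  +(−1)^0/∏(0,0,0,0,2,3)! = 1/12  (running 1/12)
⟨..|..⟩ = √(72/5)·(1/12) = +0.316228

+0.316228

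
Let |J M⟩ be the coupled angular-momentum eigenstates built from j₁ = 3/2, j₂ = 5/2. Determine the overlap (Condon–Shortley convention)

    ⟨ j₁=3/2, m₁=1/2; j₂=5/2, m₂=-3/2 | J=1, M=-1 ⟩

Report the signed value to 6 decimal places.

j₁+j₂−J=3  J+j₁−j₂=0  J−j₁+j₂=2  j₁+j₂+J+1=6
(j₁±m₁, j₂±m₂, J±M) = (2,1,1,4,0,2)
P² = 24/5
sum k=1..1:
  [1] −1/4 = -1/4
S = -1/4
C² = P²·S² = 3/10 ; C = -0.547723

−√(3/10) = -0.547723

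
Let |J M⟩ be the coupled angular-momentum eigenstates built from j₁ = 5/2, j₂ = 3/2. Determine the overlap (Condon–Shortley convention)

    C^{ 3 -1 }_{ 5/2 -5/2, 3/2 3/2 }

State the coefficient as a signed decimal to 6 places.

−√(1/8) = -0.353553

√[7·1!4!2!/8! · 0!5!3!0!2!4!] = √(288)
  +(−1)^1/∏(1,0,4,2,0,0)! = -1/48  (running -1/48)
⟨..|..⟩ = √(288)·(-1/48) = -0.353553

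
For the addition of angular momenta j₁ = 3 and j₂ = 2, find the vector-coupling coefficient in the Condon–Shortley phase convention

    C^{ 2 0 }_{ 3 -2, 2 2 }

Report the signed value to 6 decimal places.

triangle: 3!*3!*1!/8! = 36/40320
(j±m)!: 1!*5!*4!*0!*2!*2! = 11520
prefactor² = (2J+1)*Δ*N² = 360/7
  k=3: −1/(3!*0!*2!*1!*1!*0!) = -1/12
Σ = -1/12  ⇒  CG² = 360/7*(-1/12)² = 5/14
CG = −√(5/14) = -0.597614

−√(5/14) = -0.597614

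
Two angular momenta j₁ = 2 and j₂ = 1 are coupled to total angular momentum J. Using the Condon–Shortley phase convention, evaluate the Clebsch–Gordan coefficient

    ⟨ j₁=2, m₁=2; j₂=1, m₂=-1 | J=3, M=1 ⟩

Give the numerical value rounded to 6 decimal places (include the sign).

triangle: 0!*4!*2!/7! = 48/5040
(j±m)!: 4!*0!*0!*2!*4!*2! = 2304
prefactor² = (2J+1)*Δ*N² = 768/5
  k=0: +1/(0!*0!*0!*0!*4!*2!) = 1/48
Σ = 1/48  ⇒  CG² = 768/5*1/48² = 1/15
CG = +√(1/15) = +0.258199

+√(1/15) = +0.258199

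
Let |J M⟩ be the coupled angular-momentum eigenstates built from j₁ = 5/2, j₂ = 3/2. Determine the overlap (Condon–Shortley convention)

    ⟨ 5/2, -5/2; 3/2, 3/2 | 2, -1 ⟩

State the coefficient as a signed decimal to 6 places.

√[5·2!3!1!/7! · 0!5!3!0!1!3!] = √(360/7)
  +(−1)^2/∏(2,0,3,1,0,0)! = 1/12  (running 1/12)
⟨..|..⟩ = √(360/7)·(1/12) = +0.597614

+√(5/14) ≈ +0.597614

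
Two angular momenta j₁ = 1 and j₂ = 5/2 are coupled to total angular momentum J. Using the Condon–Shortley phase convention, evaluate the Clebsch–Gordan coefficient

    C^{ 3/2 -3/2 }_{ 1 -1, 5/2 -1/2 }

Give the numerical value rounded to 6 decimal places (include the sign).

j₁+j₂−J=2  J+j₁−j₂=0  J−j₁+j₂=3  j₁+j₂+J+1=6
(j₁±m₁, j₂±m₂, J±M) = (0,2,2,3,0,3)
P² = 48/5
sum k=2..2:
  [2] +1/12 = 1/12
S = 1/12
C² = P²·S² = 1/15 ; C = +0.258199

+√(1/15) = +0.258199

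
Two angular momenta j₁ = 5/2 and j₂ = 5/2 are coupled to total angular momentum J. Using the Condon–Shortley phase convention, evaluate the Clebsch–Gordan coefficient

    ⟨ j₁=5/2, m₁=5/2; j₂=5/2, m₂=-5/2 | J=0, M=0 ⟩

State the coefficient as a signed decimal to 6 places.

j₁+j₂−J=5  J+j₁−j₂=0  J−j₁+j₂=0  j₁+j₂+J+1=6
(j₁±m₁, j₂±m₂, J±M) = (5,0,0,5,0,0)
P² = 2400
sum k=0..0:
  [0] +1/120 = 1/120
S = 1/120
C² = P²·S² = 1/6 ; C = +0.408248

+√(1/6) ≈ +0.408248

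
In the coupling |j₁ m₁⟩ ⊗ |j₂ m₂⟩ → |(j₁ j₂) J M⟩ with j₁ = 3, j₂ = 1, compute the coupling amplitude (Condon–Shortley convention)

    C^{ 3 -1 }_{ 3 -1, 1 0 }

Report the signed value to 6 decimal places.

triangle: 1!×5!×1!/8! = 120/40320
(j±m)!: 2!×4!×1!×1!×2!×4! = 2304
prefactor² = (2J+1)×Δ×N² = 48
  k=0: +1/(0!×1!×4!×1!×1!×0!) = 1/24
  k=1: −1/(1!×0!×3!×0!×2!×1!) = -1/12
Σ = -1/24  ⇒  CG² = 48×(-1/24)² = 1/12
CG = −√(1/12) = -0.288675

-0.288675  (= −√(1/12))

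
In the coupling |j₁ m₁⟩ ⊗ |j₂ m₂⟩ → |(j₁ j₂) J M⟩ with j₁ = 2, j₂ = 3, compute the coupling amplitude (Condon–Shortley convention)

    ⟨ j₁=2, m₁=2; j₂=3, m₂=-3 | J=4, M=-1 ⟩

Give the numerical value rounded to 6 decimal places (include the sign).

+0.207020

√[9·1!3!5!/10! · 4!0!0!6!3!5!] = √(155520/7)
  +(−1)^0/∏(0,1,0,0,3,5)! = 1/720  (running 1/720)
⟨..|..⟩ = √(155520/7)·(1/720) = +0.207020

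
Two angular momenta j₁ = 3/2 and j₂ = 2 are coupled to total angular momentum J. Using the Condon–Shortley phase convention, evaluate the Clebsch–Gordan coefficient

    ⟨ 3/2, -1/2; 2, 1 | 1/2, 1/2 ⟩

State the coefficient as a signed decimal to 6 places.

√[2·3!0!1!/5! · 1!2!3!1!1!0!] = √(6/5)
  +(−1)^2/∏(2,1,0,1,0,0)! = 1/2  (running 1/2)
⟨..|..⟩ = √(6/5)·(1/2) = +0.547723

+0.547723  (= +√(3/10))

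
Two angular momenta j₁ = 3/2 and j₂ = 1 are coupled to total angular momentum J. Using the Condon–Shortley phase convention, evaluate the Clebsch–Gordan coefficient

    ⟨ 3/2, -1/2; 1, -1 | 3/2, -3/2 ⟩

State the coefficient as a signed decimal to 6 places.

triangle: 1!×2!×1!/5! = 2/120
(j±m)!: 1!×2!×0!×2!×0!×3! = 24
prefactor² = (2J+1)×Δ×N² = 8/5
  k=0: +1/(0!×1!×2!×0!×0!×1!) = 1/2
Σ = 1/2  ⇒  CG² = 8/5×1/2² = 2/5
CG = +√(2/5) = +0.632456

+0.632456  (= +√(2/5))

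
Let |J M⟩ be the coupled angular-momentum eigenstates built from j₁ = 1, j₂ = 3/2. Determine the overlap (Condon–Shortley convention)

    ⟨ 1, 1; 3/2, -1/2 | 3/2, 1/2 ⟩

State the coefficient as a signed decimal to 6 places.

√[4·1!1!2!/5! · 2!0!1!2!2!1!] = √(8/15)
  +(−1)^0/∏(0,1,0,1,1,1)! = 1  (running 1)
⟨..|..⟩ = √(8/15)·(1) = +0.730297

+√(8/15) = +0.730297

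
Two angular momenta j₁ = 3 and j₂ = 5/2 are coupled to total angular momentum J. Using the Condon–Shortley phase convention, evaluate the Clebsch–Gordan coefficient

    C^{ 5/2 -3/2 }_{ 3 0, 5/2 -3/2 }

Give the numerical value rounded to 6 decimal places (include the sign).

-0.483046  (= −√(7/30))

triangle: 3!*3!*2!/9! = 72/362880
(j±m)!: 3!*3!*1!*4!*1!*4! = 20736
prefactor² = (2J+1)*Δ*N² = 864/35
  k=0: +1/(0!*3!*3!*1!*0!*1!) = 1/36
  k=1: −1/(1!*2!*2!*0!*1!*2!) = -1/8
Σ = -7/72  ⇒  CG² = 864/35*(-7/72)² = 7/30
CG = −√(7/30) = -0.483046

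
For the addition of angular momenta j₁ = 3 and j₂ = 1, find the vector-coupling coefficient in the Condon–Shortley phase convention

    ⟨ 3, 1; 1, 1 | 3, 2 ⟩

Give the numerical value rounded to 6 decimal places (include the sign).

−√(5/12) = -0.645497

j₁+j₂−J=1  J+j₁−j₂=5  J−j₁+j₂=1  j₁+j₂+J+1=8
(j₁±m₁, j₂±m₂, J±M) = (4,2,2,0,5,1)
P² = 240
sum k=1..1:
  [1] −1/24 = -1/24
S = -1/24
C² = P²·S² = 5/12 ; C = -0.645497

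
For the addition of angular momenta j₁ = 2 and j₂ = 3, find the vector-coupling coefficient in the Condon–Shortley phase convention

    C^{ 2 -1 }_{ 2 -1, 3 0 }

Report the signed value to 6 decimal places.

triangle: 3!*1!*3!/8! = 36/40320
(j±m)!: 1!*3!*3!*3!*1!*3! = 1296
prefactor² = (2J+1)*Δ*N² = 81/14
  k=2: +1/(2!*1!*1!*1!*0!*2!) = 1/4
  k=3: −1/(3!*0!*0!*0!*1!*3!) = -1/36
Σ = 2/9  ⇒  CG² = 81/14*2/9² = 2/7
CG = +√(2/7) = +0.534522

+0.534522  (= +√(2/7))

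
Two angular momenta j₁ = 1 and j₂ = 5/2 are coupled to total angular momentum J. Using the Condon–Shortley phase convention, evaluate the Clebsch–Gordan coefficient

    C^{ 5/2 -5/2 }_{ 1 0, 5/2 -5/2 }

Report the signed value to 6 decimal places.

j₁+j₂−J=1  J+j₁−j₂=1  J−j₁+j₂=4  j₁+j₂+J+1=7
(j₁±m₁, j₂±m₂, J±M) = (1,1,0,5,0,5)
P² = 2880/7
sum k=0..0:
  [0] +1/24 = 1/24
S = 1/24
C² = P²·S² = 5/7 ; C = +0.845154

+√(5/7) ≈ +0.845154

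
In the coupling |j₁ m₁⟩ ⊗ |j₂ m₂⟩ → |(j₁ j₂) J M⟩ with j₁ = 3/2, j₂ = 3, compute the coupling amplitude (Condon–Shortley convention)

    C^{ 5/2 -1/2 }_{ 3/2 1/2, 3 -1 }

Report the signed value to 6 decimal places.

-0.119523  (= −√(1/70))

√[6·2!1!4!/8! · 2!1!2!4!2!3!] = √(288/35)
  +(−1)^0/∏(0,2,1,2,0,2)! = 1/8  (running 1/8)
  +(−1)^1/∏(1,1,0,1,1,3)! = -1/6  (running -1/24)
⟨..|..⟩ = √(288/35)·(-1/24) = -0.119523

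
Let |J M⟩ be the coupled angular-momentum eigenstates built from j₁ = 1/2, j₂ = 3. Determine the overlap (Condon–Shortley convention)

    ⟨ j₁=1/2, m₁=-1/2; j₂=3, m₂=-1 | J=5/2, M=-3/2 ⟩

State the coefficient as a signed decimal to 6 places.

triangle: 1!×0!×5!/7! = 120/5040
(j±m)!: 0!×1!×2!×4!×1!×4! = 1152
prefactor² = (2J+1)×Δ×N² = 1152/7
  k=1: −1/(1!×0!×0!×1!×0!×4!) = -1/24
Σ = -1/24  ⇒  CG² = 1152/7×(-1/24)² = 2/7
CG = −√(2/7) = -0.534522

-0.534522  (= −√(2/7))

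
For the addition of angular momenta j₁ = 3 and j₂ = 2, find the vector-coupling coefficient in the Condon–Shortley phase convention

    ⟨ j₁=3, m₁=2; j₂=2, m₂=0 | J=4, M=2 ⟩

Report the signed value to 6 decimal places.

√[9·1!5!3!/10! · 5!1!2!2!6!2!] = √(8640/7)
  +(−1)^0/∏(0,1,1,2,4,1)! = 1/48  (running 1/48)
  +(−1)^1/∏(1,0,0,1,5,2)! = -1/240  (running 1/60)
⟨..|..⟩ = √(8640/7)·(1/60) = +0.585540

+√(12/35) ≈ +0.585540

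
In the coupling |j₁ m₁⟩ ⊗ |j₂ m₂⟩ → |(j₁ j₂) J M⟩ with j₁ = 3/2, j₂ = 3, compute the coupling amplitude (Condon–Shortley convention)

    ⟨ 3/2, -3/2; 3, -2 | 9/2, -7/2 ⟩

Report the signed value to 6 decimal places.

√[10·0!3!6!/10! · 0!3!1!5!1!8!] = √(345600)
  +(−1)^0/∏(0,0,3,1,0,5)! = 1/720  (running 1/720)
⟨..|..⟩ = √(345600)·(1/720) = +0.816497

+√(2/3) ≈ +0.816497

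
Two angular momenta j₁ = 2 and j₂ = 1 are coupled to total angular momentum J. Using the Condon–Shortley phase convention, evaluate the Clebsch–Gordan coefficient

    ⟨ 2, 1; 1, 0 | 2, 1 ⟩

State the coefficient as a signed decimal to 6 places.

+√(1/6) = +0.408248

triangle: 1!·3!·1!/6! = 6/720
(j±m)!: 3!·1!·1!·1!·3!·1! = 36
prefactor² = (2J+1)·Δ·N² = 3/2
  k=0: +1/(0!·1!·1!·1!·2!·0!) = 1/2
  k=1: −1/(1!·0!·0!·0!·3!·1!) = -1/6
Σ = 1/3  ⇒  CG² = 3/2·1/3² = 1/6
CG = +√(1/6) = +0.408248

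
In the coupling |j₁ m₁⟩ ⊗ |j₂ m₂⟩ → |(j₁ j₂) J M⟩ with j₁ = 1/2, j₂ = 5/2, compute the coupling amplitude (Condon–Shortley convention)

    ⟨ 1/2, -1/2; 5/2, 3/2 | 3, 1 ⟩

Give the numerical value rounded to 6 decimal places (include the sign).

j₁+j₂−J=0  J+j₁−j₂=1  J−j₁+j₂=5  j₁+j₂+J+1=7
(j₁±m₁, j₂±m₂, J±M) = (0,1,4,1,4,2)
P² = 192
sum k=0..0:
  [0] +1/24 = 1/24
S = 1/24
C² = P²·S² = 1/3 ; C = +0.577350

+0.577350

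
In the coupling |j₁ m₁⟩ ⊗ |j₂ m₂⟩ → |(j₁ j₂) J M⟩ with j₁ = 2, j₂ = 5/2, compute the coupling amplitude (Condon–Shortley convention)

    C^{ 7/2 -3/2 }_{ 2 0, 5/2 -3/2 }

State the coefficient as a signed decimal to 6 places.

j₁+j₂−J=1  J+j₁−j₂=3  J−j₁+j₂=4  j₁+j₂+J+1=9
(j₁±m₁, j₂±m₂, J±M) = (2,2,1,4,2,5)
P² = 512/7
sum k=0..1:
  [0] +1/12 = 1/12
  [1] −1/48 = -1/48
S = 1/16
C² = P²·S² = 2/7 ; C = +0.534522

+√(2/7) = +0.534522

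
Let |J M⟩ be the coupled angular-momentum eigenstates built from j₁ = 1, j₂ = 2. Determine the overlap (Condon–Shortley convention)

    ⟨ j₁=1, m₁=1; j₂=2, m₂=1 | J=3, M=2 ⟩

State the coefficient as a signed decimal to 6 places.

+√(2/3) ≈ +0.816497

√[7·0!2!4!/7! · 2!0!3!1!5!1!] = √(96)
  +(−1)^0/∏(0,0,0,3,2,1)! = 1/12  (running 1/12)
⟨..|..⟩ = √(96)·(1/12) = +0.816497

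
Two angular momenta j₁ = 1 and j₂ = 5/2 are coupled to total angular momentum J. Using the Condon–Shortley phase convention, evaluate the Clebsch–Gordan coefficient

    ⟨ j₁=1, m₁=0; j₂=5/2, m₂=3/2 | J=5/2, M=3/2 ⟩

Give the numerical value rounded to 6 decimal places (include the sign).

√[6·1!1!4!/7! · 1!1!4!1!4!1!] = √(576/35)
  +(−1)^0/∏(0,1,1,4,0,0)! = 1/24  (running 1/24)
  +(−1)^1/∏(1,0,0,3,1,1)! = -1/6  (running -1/8)
⟨..|..⟩ = √(576/35)·(-1/8) = -0.507093

-0.507093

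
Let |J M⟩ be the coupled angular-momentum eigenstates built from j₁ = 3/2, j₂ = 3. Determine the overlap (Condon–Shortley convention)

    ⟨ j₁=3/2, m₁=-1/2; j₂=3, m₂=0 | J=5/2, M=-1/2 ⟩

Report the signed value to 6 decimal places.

triangle: 2!*1!*4!/8! = 48/40320
(j±m)!: 1!*2!*3!*3!*2!*3! = 864
prefactor² = (2J+1)*Δ*N² = 216/35
  k=1: −1/(1!*1!*1!*2!*0!*2!) = -1/4
  k=2: +1/(2!*0!*0!*1!*1!*3!) = 1/12
Σ = -1/6  ⇒  CG² = 216/35*(-1/6)² = 6/35
CG = −√(6/35) = -0.414039

-0.414039  (= −√(6/35))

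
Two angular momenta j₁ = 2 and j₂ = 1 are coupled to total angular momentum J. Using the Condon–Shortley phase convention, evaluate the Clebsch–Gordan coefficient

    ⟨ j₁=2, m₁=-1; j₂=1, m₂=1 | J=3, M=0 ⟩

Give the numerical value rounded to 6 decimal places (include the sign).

+√(1/5) ≈ +0.447214

√[7·0!4!2!/7! · 1!3!2!0!3!3!] = √(144/5)
  +(−1)^0/∏(0,0,3,2,1,0)! = 1/12  (running 1/12)
⟨..|..⟩ = √(144/5)·(1/12) = +0.447214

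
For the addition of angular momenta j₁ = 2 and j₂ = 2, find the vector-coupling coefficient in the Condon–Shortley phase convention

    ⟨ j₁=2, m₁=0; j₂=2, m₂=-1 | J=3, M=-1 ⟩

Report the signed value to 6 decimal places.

√[7·1!3!3!/8! · 2!2!1!3!2!4!] = √(36/5)
  +(−1)^0/∏(0,1,2,1,1,2)! = 1/4  (running 1/4)
  +(−1)^1/∏(1,0,1,0,2,3)! = -1/12  (running 1/6)
⟨..|..⟩ = √(36/5)·(1/6) = +0.447214

+√(1/5) = +0.447214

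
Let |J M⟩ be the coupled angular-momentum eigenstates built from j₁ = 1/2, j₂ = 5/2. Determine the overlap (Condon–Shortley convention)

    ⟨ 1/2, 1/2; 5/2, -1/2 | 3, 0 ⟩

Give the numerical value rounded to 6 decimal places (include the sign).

j₁+j₂−J=0  J+j₁−j₂=1  J−j₁+j₂=5  j₁+j₂+J+1=7
(j₁±m₁, j₂±m₂, J±M) = (1,0,2,3,3,3)
P² = 72
sum k=0..0:
  [0] +1/12 = 1/12
S = 1/12
C² = P²·S² = 1/2 ; C = +0.707107

+√(1/2) = +0.707107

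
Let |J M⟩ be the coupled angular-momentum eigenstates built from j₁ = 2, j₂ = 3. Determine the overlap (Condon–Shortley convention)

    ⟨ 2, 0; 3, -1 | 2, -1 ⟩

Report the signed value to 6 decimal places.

-0.377964

triangle: 3!·1!·3!/8! = 36/40320
(j±m)!: 2!·2!·2!·4!·1!·3! = 1152
prefactor² = (2J+1)·Δ·N² = 36/7
  k=1: −1/(1!·2!·1!·1!·0!·2!) = -1/4
  k=2: +1/(2!·1!·0!·0!·1!·3!) = 1/12
Σ = -1/6  ⇒  CG² = 36/7·(-1/6)² = 1/7
CG = −√(1/7) = -0.377964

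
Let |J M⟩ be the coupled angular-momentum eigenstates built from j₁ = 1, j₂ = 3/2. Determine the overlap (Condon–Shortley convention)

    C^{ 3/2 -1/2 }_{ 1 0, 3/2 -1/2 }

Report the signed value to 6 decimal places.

j₁+j₂−J=1  J+j₁−j₂=1  J−j₁+j₂=2  j₁+j₂+J+1=5
(j₁±m₁, j₂±m₂, J±M) = (1,1,1,2,1,2)
P² = 4/15
sum k=0..1:
  [0] +1/1 = 1
  [1] −1/2 = -1/2
S = 1/2
C² = P²·S² = 1/15 ; C = +0.258199

+√(1/15) ≈ +0.258199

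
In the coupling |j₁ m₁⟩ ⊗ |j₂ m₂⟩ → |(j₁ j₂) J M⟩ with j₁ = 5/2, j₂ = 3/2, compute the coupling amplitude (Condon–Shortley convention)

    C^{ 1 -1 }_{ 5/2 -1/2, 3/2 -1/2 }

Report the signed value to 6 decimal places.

−√(3/20) ≈ -0.387298

j₁+j₂−J=3  J+j₁−j₂=2  J−j₁+j₂=0  j₁+j₂+J+1=6
(j₁±m₁, j₂±m₂, J±M) = (2,3,1,2,0,2)
P² = 12/5
sum k=1..1:
  [1] −1/4 = -1/4
S = -1/4
C² = P²·S² = 3/20 ; C = -0.387298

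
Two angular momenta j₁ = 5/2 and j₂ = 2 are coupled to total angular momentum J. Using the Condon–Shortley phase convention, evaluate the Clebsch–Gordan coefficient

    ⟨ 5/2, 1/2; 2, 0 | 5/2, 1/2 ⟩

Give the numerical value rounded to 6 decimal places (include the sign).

j₁+j₂−J=2  J+j₁−j₂=3  J−j₁+j₂=2  j₁+j₂+J+1=8
(j₁±m₁, j₂±m₂, J±M) = (3,2,2,2,3,2)
P² = 72/35
sum k=0..2:
  [0] +1/8 = 1/8
  [1] −1/2 = -1/2
  [2] +1/24 = 1/24
S = -1/3
C² = P²·S² = 8/35 ; C = -0.478091

−√(8/35) ≈ -0.478091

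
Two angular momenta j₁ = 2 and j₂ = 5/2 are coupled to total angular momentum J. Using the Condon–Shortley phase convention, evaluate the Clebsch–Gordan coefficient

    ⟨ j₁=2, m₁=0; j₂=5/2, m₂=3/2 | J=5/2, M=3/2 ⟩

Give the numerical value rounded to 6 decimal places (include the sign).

-0.119523  (= −√(1/70))

√[6·2!2!3!/8! · 2!2!4!1!4!1!] = √(288/35)
  +(−1)^1/∏(1,1,1,3,1,0)! = -1/6  (running -1/6)
  +(−1)^2/∏(2,0,0,2,2,1)! = 1/8  (running -1/24)
⟨..|..⟩ = √(288/35)·(-1/24) = -0.119523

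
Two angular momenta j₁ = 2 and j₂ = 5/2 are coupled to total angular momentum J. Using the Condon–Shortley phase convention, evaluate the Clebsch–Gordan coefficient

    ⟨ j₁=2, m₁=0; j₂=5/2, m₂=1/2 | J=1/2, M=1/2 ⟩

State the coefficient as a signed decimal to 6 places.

+0.447214

triangle: 4!·0!·1!/6! = 24/720
(j±m)!: 2!·2!·3!·2!·1!·0! = 48
prefactor² = (2J+1)·Δ·N² = 16/5
  k=2: +1/(2!·2!·0!·1!·0!·0!) = 1/4
Σ = 1/4  ⇒  CG² = 16/5·1/4² = 1/5
CG = +√(1/5) = +0.447214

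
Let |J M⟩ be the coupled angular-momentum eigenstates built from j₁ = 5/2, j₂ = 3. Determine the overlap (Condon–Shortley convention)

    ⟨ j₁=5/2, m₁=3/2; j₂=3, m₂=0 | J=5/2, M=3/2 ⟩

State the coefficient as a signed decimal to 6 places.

triangle: 3!·2!·3!/9! = 72/362880
(j±m)!: 4!·1!·3!·3!·4!·1! = 20736
prefactor² = (2J+1)·Δ·N² = 864/35
  k=0: +1/(0!·3!·1!·3!·1!·0!) = 1/36
  k=1: −1/(1!·2!·0!·2!·2!·1!) = -1/8
Σ = -7/72  ⇒  CG² = 864/35·(-7/72)² = 7/30
CG = −√(7/30) = -0.483046

−√(7/30) ≈ -0.483046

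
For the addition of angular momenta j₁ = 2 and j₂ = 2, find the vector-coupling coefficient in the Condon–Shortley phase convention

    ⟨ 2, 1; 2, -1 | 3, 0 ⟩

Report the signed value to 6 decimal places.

j₁+j₂−J=1  J+j₁−j₂=3  J−j₁+j₂=3  j₁+j₂+J+1=8
(j₁±m₁, j₂±m₂, J±M) = (3,1,1,3,3,3)
P² = 81/10
sum k=0..1:
  [0] +1/4 = 1/4
  [1] −1/36 = -1/36
S = 2/9
C² = P²·S² = 2/5 ; C = +0.632456

+0.632456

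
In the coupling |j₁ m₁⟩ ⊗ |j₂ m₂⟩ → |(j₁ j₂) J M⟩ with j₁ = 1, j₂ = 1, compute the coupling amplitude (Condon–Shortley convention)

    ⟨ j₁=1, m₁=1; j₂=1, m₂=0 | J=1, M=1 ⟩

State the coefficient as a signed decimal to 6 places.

triangle: 1!×1!×1!/4! = 1/24
(j±m)!: 2!×0!×1!×1!×2!×0! = 4
prefactor² = (2J+1)×Δ×N² = 1/2
  k=0: +1/(0!×1!×0!×1!×1!×0!) = 1
Σ = 1  ⇒  CG² = 1/2×1² = 1/2
CG = +√(1/2) = +0.707107

+0.707107  (= +√(1/2))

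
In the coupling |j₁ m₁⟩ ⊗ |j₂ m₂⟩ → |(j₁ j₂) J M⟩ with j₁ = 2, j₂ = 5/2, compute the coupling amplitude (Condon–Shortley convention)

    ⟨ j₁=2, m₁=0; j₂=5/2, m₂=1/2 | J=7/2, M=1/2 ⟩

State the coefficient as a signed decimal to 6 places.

-0.195180  (= −√(4/105))

triangle: 1!·3!·4!/9! = 144/362880
(j±m)!: 2!·2!·3!·2!·4!·3! = 6912
prefactor² = (2J+1)·Δ·N² = 768/35
  k=0: +1/(0!·1!·2!·3!·1!·1!) = 1/12
  k=1: −1/(1!·0!·1!·2!·2!·2!) = -1/8
Σ = -1/24  ⇒  CG² = 768/35·(-1/24)² = 4/105
CG = −√(4/105) = -0.195180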